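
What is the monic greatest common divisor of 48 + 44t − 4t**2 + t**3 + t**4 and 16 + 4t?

4 + t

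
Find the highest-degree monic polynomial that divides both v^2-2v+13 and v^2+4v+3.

1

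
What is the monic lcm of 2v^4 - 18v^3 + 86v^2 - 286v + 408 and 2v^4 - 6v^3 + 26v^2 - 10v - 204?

v^5 - 7v^4 + 25v^3 - 57v^2 - 82v + 408

Apply the Euclidean algorithm:
  2v^4 - 18v^3 + 86v^2 - 286v + 408 = (2v^4 - 6v^3 + 26v^2 - 10v - 204) + (-12v^3 + 60v^2 - 276v + 612)
  2v^4 - 6v^3 + 26v^2 - 10v - 204 = (-(1/6)v - 1/3)(-12v^3 + 60v^2 - 276v + 612) + (0)
Last nonzero remainder: -12v^3 + 60v^2 - 276v + 612. Dividing through by -12 gives the monic gcd v^3 - 5v^2 + 23v - 51.
Then lcm(f, g) = f·g / gcd(f, g); expanding and making the result monic gives the answer.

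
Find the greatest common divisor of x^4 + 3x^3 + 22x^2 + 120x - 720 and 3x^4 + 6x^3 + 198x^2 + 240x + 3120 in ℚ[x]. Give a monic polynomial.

x^2 + 40

Euclidean algorithm in ℚ[x]:
  x^4 + 3x^3 + 22x^2 + 120x - 720 = (1/3)(3x^4 + 6x^3 + 198x^2 + 240x + 3120) + (x^3 - 44x^2 + 40x - 1760)
  3x^4 + 6x^3 + 198x^2 + 240x + 3120 = (3x + 138)(x^3 - 44x^2 + 40x - 1760) + (6150x^2 + 246000)
  x^3 - 44x^2 + 40x - 1760 = ((1/6150)x - 22/3075)(6150x^2 + 246000) + (0)
Last nonzero remainder: 6150x^2 + 246000. Dividing through by 6150 gives the monic gcd x^2 + 40.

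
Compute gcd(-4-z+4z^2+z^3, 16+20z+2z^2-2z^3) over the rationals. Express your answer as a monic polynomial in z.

1+z

Repeated division with remainder:
  z^3+4z^2-z-4 = (-1/2)(-2z^3+2z^2+20z+16) + (5z^2+9z+4)
  -2z^3+2z^2+20z+16 = (-(2/5)z+28/25)(5z^2+9z+4) + ((288/25)z+288/25)
  5z^2+9z+4 = ((125/288)z+25/72)((288/25)z+288/25) + (0)
Last nonzero remainder: (288/25)z+288/25. Dividing through by 288/25 gives the monic gcd z+1.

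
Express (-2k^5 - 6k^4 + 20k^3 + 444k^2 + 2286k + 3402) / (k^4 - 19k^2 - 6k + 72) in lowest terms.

By polynomial division,
  -2k^5 - 6k^4 + 20k^3 + 444k^2 + 2286k + 3402 = (-2k - 6)(k^4 - 19k^2 - 6k + 72) + (-18k^3 + 318k^2 + 2394k + 3834)
  k^4 - 19k^2 - 6k + 72 = (-(1/18)k - 53/54)(-18k^3 + 318k^2 + 2394k + 3834) + ((3835/9)k^2 + (7670/3)k + 3835)
  -18k^3 + 318k^2 + 2394k + 3834 = (-(162/3835)k + 3834/3835)((3835/9)k^2 + (7670/3)k + 3835) + (0)
Last nonzero remainder: (3835/9)k^2 + (7670/3)k + 3835. Dividing through by 3835/9 gives the monic gcd k^2 + 6k + 9.
Cancel k^2 + 6k + 9 from numerator and denominator to get the reduced form.

(-2k^3 + 6k^2 + 2k + 378)/(k^2 - 6k + 8)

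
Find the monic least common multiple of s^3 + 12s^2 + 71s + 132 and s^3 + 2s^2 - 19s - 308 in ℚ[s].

By polynomial division,
  s^3 + 12s^2 + 71s + 132 = (s^3 + 2s^2 - 19s - 308) + (10s^2 + 90s + 440)
  s^3 + 2s^2 - 19s - 308 = ((1/10)s - 7/10)(10s^2 + 90s + 440) + (0)
Last nonzero remainder: 10s^2 + 90s + 440. Dividing through by 10 gives the monic gcd s^2 + 9s + 44.
Then lcm(f, g) = f·g / gcd(f, g); expanding and making the result monic gives the answer.

s^4 + 5s^3 - 13s^2 - 365s - 924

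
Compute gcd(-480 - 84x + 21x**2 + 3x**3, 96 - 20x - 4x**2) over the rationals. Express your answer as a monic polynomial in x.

8 + x

By polynomial division,
  3x**3 + 21x**2 - 84x - 480 = (-(3/4)x - 3/2)(-4x**2 - 20x + 96) + (-42x - 336)
  -4x**2 - 20x + 96 = ((2/21)x - 2/7)(-42x - 336) + (0)
Last nonzero remainder: -42x - 336. Dividing through by -42 gives the monic gcd x + 8.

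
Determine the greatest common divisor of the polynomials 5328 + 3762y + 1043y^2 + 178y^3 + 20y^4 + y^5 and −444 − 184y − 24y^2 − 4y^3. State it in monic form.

111 + 46y + 6y^2 + y^3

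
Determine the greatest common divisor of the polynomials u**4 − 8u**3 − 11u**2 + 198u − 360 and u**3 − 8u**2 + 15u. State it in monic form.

Repeated division with remainder:
  u**4 − 8u**3 − 11u**2 + 198u − 360 = (u)(u**3 − 8u**2 + 15u) + (−26u**2 + 198u − 360)
  u**3 − 8u**2 + 15u = (−(1/26)u + 5/338)(−26u**2 + 198u − 360) + (−(300/169)u + 900/169)
  −26u**2 + 198u − 360 = ((2197/150)u − 338/5)(−(300/169)u + 900/169) + (0)
Last nonzero remainder: −(300/169)u + 900/169. Dividing through by −300/169 gives the monic gcd u − 3.

u − 3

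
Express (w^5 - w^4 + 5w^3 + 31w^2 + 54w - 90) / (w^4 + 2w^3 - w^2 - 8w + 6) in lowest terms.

(w^2 - 4w + 15)/(w - 1)

By polynomial division,
  w^5 - w^4 + 5w^3 + 31w^2 + 54w - 90 = (w - 3)(w^4 + 2w^3 - w^2 - 8w + 6) + (12w^3 + 36w^2 + 24w - 72)
  w^4 + 2w^3 - w^2 - 8w + 6 = ((1/12)w - 1/12)(12w^3 + 36w^2 + 24w - 72) + (0)
Last nonzero remainder: 12w^3 + 36w^2 + 24w - 72. Dividing through by 12 gives the monic gcd w^3 + 3w^2 + 2w - 6.
Cancel w^3 + 3w^2 + 2w - 6 from numerator and denominator to get the reduced form.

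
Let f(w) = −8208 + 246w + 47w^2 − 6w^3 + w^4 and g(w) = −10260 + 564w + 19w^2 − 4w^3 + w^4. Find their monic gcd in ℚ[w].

−1026 + 159w − 14w^2 + w^3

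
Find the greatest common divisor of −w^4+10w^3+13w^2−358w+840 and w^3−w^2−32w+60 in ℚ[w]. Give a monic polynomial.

Repeated division with remainder:
  −w^4+10w^3+13w^2−358w+840 = (−w+9)(w^3−w^2−32w+60) + (−10w^2−10w+300)
  w^3−w^2−32w+60 = (−(1/10)w+1/5)(−10w^2−10w+300) + (0)
Last nonzero remainder: −10w^2−10w+300. Dividing through by −10 gives the monic gcd w^2+w−30.

w^2+w−30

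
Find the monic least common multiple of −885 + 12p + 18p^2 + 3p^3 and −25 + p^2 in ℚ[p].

−1475 − 275p + 34p^2 + 11p^3 + p^4

Repeated division with remainder:
  3p^3 + 18p^2 + 12p − 885 = (3p + 18)(p^2 − 25) + (87p − 435)
  p^2 − 25 = ((1/87)p + 5/87)(87p − 435) + (0)
Last nonzero remainder: 87p − 435. Dividing through by 87 gives the monic gcd p − 5.
Then lcm(f, g) = f·g / gcd(f, g); expanding and making the result monic gives the answer.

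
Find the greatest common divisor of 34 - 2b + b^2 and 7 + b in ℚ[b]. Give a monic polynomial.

1

Apply the Euclidean algorithm:
  b^2 - 2b + 34 = (b - 9)(b + 7) + (97)
  b + 7 = ((1/97)b + 7/97)(97) + (0)
The last nonzero remainder is the constant 97, so the polynomials are coprime and gcd = 1.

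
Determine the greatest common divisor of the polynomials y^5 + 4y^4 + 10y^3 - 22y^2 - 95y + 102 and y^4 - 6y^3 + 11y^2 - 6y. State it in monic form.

Euclidean algorithm in ℚ[y]:
  y^5 + 4y^4 + 10y^3 - 22y^2 - 95y + 102 = (y + 10)(y^4 - 6y^3 + 11y^2 - 6y) + (59y^3 - 126y^2 - 35y + 102)
  y^4 - 6y^3 + 11y^2 - 6y = ((1/59)y - 228/3481)(59y^3 - 126y^2 - 35y + 102) + ((11628/3481)y^2 - (34884/3481)y + 23256/3481)
  59y^3 - 126y^2 - 35y + 102 = ((205379/11628)y + 3481/228)((11628/3481)y^2 - (34884/3481)y + 23256/3481) + (0)
Last nonzero remainder: (11628/3481)y^2 - (34884/3481)y + 23256/3481. Dividing through by 11628/3481 gives the monic gcd y^2 - 3y + 2.

y^2 - 3y + 2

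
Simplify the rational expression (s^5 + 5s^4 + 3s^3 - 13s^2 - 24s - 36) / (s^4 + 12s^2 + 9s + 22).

(s^3 + 4s^2 - 3s - 18)/(s^2 - s + 11)

Repeated division with remainder:
  s^5 + 5s^4 + 3s^3 - 13s^2 - 24s - 36 = (s + 5)(s^4 + 12s^2 + 9s + 22) + (-9s^3 - 82s^2 - 91s - 146)
  s^4 + 12s^2 + 9s + 22 = (-(1/9)s + 82/81)(-9s^3 - 82s^2 - 91s - 146) + ((6877/81)s^2 + (6877/81)s + 13754/81)
  -9s^3 - 82s^2 - 91s - 146 = (-(729/6877)s - 5913/6877)((6877/81)s^2 + (6877/81)s + 13754/81) + (0)
Last nonzero remainder: (6877/81)s^2 + (6877/81)s + 13754/81. Dividing through by 6877/81 gives the monic gcd s^2 + s + 2.
Cancel s^2 + s + 2 from numerator and denominator to get the reduced form.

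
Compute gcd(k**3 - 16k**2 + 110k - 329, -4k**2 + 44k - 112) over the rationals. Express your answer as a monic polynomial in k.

k - 7

Euclidean algorithm in ℚ[k]:
  k**3 - 16k**2 + 110k - 329 = (-(1/4)k + 5/4)(-4k**2 + 44k - 112) + (27k - 189)
  -4k**2 + 44k - 112 = (-(4/27)k + 16/27)(27k - 189) + (0)
Last nonzero remainder: 27k - 189. Dividing through by 27 gives the monic gcd k - 7.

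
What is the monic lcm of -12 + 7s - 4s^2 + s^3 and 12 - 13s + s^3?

48 - 64s + 25s^2 - 9s^3 - s^4 + s^5

By polynomial division,
  s^3 - 4s^2 + 7s - 12 = (s^3 - 13s + 12) + (-4s^2 + 20s - 24)
  s^3 - 13s + 12 = (-(1/4)s - 5/4)(-4s^2 + 20s - 24) + (6s - 18)
  -4s^2 + 20s - 24 = (-(2/3)s + 4/3)(6s - 18) + (0)
Last nonzero remainder: 6s - 18. Dividing through by 6 gives the monic gcd s - 3.
Then lcm(f, g) = f·g / gcd(f, g); expanding and making the result monic gives the answer.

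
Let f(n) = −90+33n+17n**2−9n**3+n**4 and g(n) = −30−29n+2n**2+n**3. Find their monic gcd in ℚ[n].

−5+n

Euclidean algorithm in ℚ[n]:
  n**4−9n**3+17n**2+33n−90 = (n−11)(n**3+2n**2−29n−30) + (68n**2−256n−420)
  n**3+2n**2−29n−30 = ((1/68)n+49/578)(68n**2−256n−420) + (−(324/289)n+1620/289)
  68n**2−256n−420 = (−(4913/81)n−2023/27)(−(324/289)n+1620/289) + (0)
Last nonzero remainder: −(324/289)n+1620/289. Dividing through by −324/289 gives the monic gcd n−5.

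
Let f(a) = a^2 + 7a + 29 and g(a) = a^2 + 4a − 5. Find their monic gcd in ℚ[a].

1

Apply the Euclidean algorithm:
  a^2 + 7a + 29 = (a^2 + 4a − 5) + (3a + 34)
  a^2 + 4a − 5 = ((1/3)a − 22/9)(3a + 34) + (703/9)
  3a + 34 = ((27/703)a + 306/703)(703/9) + (0)
The last nonzero remainder is the constant 703/9, so the polynomials are coprime and gcd = 1.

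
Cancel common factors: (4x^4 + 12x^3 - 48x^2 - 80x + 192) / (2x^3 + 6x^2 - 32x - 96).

Repeated division with remainder:
  4x^4 + 12x^3 - 48x^2 - 80x + 192 = (2x)(2x^3 + 6x^2 - 32x - 96) + (16x^2 + 112x + 192)
  2x^3 + 6x^2 - 32x - 96 = ((1/8)x - 1/2)(16x^2 + 112x + 192) + (0)
Last nonzero remainder: 16x^2 + 112x + 192. Dividing through by 16 gives the monic gcd x^2 + 7x + 12.
Cancel x^2 + 7x + 12 from numerator and denominator to get the reduced form.

(2x^2 - 8x + 8)/(x - 4)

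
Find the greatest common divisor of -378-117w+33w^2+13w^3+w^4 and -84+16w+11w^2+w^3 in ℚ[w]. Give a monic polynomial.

42+13w+w^2

Repeated division with remainder:
  w^4+13w^3+33w^2-117w-378 = (w+2)(w^3+11w^2+16w-84) + (-5w^2-65w-210)
  w^3+11w^2+16w-84 = (-(1/5)w+2/5)(-5w^2-65w-210) + (0)
Last nonzero remainder: -5w^2-65w-210. Dividing through by -5 gives the monic gcd w^2+13w+42.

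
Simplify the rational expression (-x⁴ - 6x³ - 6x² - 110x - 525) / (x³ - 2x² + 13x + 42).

(-x² - 10x - 25)/(x + 2)

Euclidean algorithm in ℚ[x]:
  -x⁴ - 6x³ - 6x² - 110x - 525 = (-x - 8)(x³ - 2x² + 13x + 42) + (-9x² + 36x - 189)
  x³ - 2x² + 13x + 42 = (-(1/9)x - 2/9)(-9x² + 36x - 189) + (0)
Last nonzero remainder: -9x² + 36x - 189. Dividing through by -9 gives the monic gcd x² - 4x + 21.
Cancel x² - 4x + 21 from numerator and denominator to get the reduced form.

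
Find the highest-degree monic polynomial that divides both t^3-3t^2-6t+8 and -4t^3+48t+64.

t^2-2t-8

Euclidean algorithm in ℚ[t]:
  t^3-3t^2-6t+8 = (-1/4)(-4t^3+48t+64) + (-3t^2+6t+24)
  -4t^3+48t+64 = ((4/3)t+8/3)(-3t^2+6t+24) + (0)
Last nonzero remainder: -3t^2+6t+24. Dividing through by -3 gives the monic gcd t^2-2t-8.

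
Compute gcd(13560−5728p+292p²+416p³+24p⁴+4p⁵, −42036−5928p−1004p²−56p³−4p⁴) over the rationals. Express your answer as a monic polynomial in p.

113+5p+p²

Apply the Euclidean algorithm:
  4p⁵+24p⁴+416p³+292p²−5728p+13560 = (−p+8)(−4p⁴−56p³−1004p²−5928p−42036) + (−140p³+2396p²−340p+349848)
  −4p⁴−56p³−1004p²−5928p−42036 = ((1/35)p+1089/1225)(−140p³+2396p²−340p+349848) + (−(3827244/1225)p²−(3827244/245)p−432478572/1225)
  −140p³+2396p²−340p+349848 = ((42875/956811)p−316050/318937)(−(3827244/1225)p²−(3827244/245)p−432478572/1225) + (0)
Last nonzero remainder: −(3827244/1225)p²−(3827244/245)p−432478572/1225. Dividing through by −3827244/1225 gives the monic gcd p²+5p+113.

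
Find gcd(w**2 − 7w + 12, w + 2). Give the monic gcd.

1

Euclidean algorithm in ℚ[w]:
  w**2 − 7w + 12 = (w − 9)(w + 2) + (30)
  w + 2 = ((1/30)w + 1/15)(30) + (0)
The last nonzero remainder is the constant 30, so the polynomials are coprime and gcd = 1.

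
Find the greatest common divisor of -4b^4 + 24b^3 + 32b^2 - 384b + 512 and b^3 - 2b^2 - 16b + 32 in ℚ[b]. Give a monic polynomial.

Repeated division with remainder:
  -4b^4 + 24b^3 + 32b^2 - 384b + 512 = (-4b + 16)(b^3 - 2b^2 - 16b + 32) + (0)
The last nonzero remainder b^3 - 2b^2 - 16b + 32 is already monic.

b^3 - 2b^2 - 16b + 32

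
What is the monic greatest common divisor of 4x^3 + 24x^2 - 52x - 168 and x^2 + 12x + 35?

x + 7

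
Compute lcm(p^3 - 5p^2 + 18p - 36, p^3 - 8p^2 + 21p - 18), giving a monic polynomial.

Repeated division with remainder:
  p^3 - 5p^2 + 18p - 36 = (p^3 - 8p^2 + 21p - 18) + (3p^2 - 3p - 18)
  p^3 - 8p^2 + 21p - 18 = ((1/3)p - 7/3)(3p^2 - 3p - 18) + (20p - 60)
  3p^2 - 3p - 18 = ((3/20)p + 3/10)(20p - 60) + (0)
Last nonzero remainder: 20p - 60. Dividing through by 20 gives the monic gcd p - 3.
Then lcm(f, g) = f·g / gcd(f, g); expanding and making the result monic gives the answer.

p^5 - 10p^4 + 49p^3 - 156p^2 + 288p - 216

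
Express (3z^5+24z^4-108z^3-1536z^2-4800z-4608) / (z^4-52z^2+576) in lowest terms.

(3z^3-6z^2-120z-192)/(z^2-10z+24)

Euclidean algorithm in ℚ[z]:
  3z^5+24z^4-108z^3-1536z^2-4800z-4608 = (3z+24)(z^4-52z^2+576) + (48z^3-288z^2-6528z-18432)
  z^4-52z^2+576 = ((1/48)z+1/8)(48z^3-288z^2-6528z-18432) + (120z^2+1200z+2880)
  48z^3-288z^2-6528z-18432 = ((2/5)z-32/5)(120z^2+1200z+2880) + (0)
Last nonzero remainder: 120z^2+1200z+2880. Dividing through by 120 gives the monic gcd z^2+10z+24.
Cancel z^2+10z+24 from numerator and denominator to get the reduced form.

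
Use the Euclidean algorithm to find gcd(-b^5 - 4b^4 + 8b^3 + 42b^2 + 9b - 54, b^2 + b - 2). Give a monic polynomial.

b^2 + b - 2

Euclidean algorithm in ℚ[b]:
  -b^5 - 4b^4 + 8b^3 + 42b^2 + 9b - 54 = (-b^3 - 3b^2 + 9b + 27)(b^2 + b - 2) + (0)
The last nonzero remainder b^2 + b - 2 is already monic.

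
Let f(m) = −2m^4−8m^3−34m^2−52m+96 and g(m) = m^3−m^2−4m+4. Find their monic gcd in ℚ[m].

By polynomial division,
  −2m^4−8m^3−34m^2−52m+96 = (−2m−10)(m^3−m^2−4m+4) + (−52m^2−84m+136)
  m^3−m^2−4m+4 = (−(1/52)m+17/338)(−52m^2−84m+136) + ((480/169)m−480/169)
  −52m^2−84m+136 = (−(2197/120)m−2873/60)((480/169)m−480/169) + (0)
Last nonzero remainder: (480/169)m−480/169. Dividing through by 480/169 gives the monic gcd m−1.

m−1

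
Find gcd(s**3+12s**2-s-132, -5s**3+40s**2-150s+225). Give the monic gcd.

By polynomial division,
  s**3+12s**2-s-132 = (-1/5)(-5s**3+40s**2-150s+225) + (20s**2-31s-87)
  -5s**3+40s**2-150s+225 = (-(1/4)s+129/80)(20s**2-31s-87) + (-(9741/80)s+29223/80)
  20s**2-31s-87 = (-(1600/9741)s-2320/9741)(-(9741/80)s+29223/80) + (0)
Last nonzero remainder: -(9741/80)s+29223/80. Dividing through by -9741/80 gives the monic gcd s-3.

s-3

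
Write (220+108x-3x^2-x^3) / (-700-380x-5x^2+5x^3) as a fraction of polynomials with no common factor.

(-11-x)/(35+5x)

Apply the Euclidean algorithm:
  -x^3-3x^2+108x+220 = (-1/5)(5x^3-5x^2-380x-700) + (-4x^2+32x+80)
  5x^3-5x^2-380x-700 = (-(5/4)x-35/4)(-4x^2+32x+80) + (0)
Last nonzero remainder: -4x^2+32x+80. Dividing through by -4 gives the monic gcd x^2-8x-20.
Cancel x^2-8x-20 from numerator and denominator to get the reduced form.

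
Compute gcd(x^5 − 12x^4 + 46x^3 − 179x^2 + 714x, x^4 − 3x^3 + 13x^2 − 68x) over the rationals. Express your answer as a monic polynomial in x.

x^3 + x^2 + 17x

Apply the Euclidean algorithm:
  x^5 − 12x^4 + 46x^3 − 179x^2 + 714x = (x − 9)(x^4 − 3x^3 + 13x^2 − 68x) + (6x^3 + 6x^2 + 102x)
  x^4 − 3x^3 + 13x^2 − 68x = ((1/6)x − 2/3)(6x^3 + 6x^2 + 102x) + (0)
Last nonzero remainder: 6x^3 + 6x^2 + 102x. Dividing through by 6 gives the monic gcd x^3 + x^2 + 17x.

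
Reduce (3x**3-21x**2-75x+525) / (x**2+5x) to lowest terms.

(3x**2-36x+105)/(x)

By polynomial division,
  3x**3-21x**2-75x+525 = (3x-36)(x**2+5x) + (105x+525)
  x**2+5x = ((1/105)x)(105x+525) + (0)
Last nonzero remainder: 105x+525. Dividing through by 105 gives the monic gcd x+5.
Cancel x+5 from numerator and denominator to get the reduced form.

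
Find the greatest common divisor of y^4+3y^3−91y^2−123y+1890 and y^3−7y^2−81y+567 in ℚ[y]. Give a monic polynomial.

By polynomial division,
  y^4+3y^3−91y^2−123y+1890 = (y+10)(y^3−7y^2−81y+567) + (60y^2+120y−3780)
  y^3−7y^2−81y+567 = ((1/60)y−3/20)(60y^2+120y−3780) + (0)
Last nonzero remainder: 60y^2+120y−3780. Dividing through by 60 gives the monic gcd y^2+2y−63.

y^2+2y−63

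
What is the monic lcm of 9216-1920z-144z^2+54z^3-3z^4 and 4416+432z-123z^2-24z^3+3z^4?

-70656-9856z+3152z^2+610z^3-73z^4-10z^5+z^6

Repeated division with remainder:
  -3z^4+54z^3-144z^2-1920z+9216 = (-1)(3z^4-24z^3-123z^2+432z+4416) + (30z^3-267z^2-1488z+13632)
  3z^4-24z^3-123z^2+432z+4416 = ((1/10)z+9/100)(30z^3-267z^2-1488z+13632) + ((4983/100)z^2-(19932/25)z+79728/25)
  30z^3-267z^2-1488z+13632 = ((1000/1661)z+7100/1661)((4983/100)z^2-(19932/25)z+79728/25) + (0)
Last nonzero remainder: (4983/100)z^2-(19932/25)z+79728/25. Dividing through by 4983/100 gives the monic gcd z^2-16z+64.
Then lcm(f, g) = f·g / gcd(f, g); expanding and making the result monic gives the answer.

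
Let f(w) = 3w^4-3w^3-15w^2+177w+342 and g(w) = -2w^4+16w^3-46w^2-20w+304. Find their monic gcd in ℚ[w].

Euclidean algorithm in ℚ[w]:
  3w^4-3w^3-15w^2+177w+342 = (-3/2)(-2w^4+16w^3-46w^2-20w+304) + (21w^3-84w^2+147w+798)
  -2w^4+16w^3-46w^2-20w+304 = (-(2/21)w+8/21)(21w^3-84w^2+147w+798) + (0)
Last nonzero remainder: 21w^3-84w^2+147w+798. Dividing through by 21 gives the monic gcd w^3-4w^2+7w+38.

w^3-4w^2+7w+38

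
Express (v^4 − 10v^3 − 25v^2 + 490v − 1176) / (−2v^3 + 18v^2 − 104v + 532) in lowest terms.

(−v^3 + 3v^2 + 46v − 168)/(2v^2 − 4v + 76)

Euclidean algorithm in ℚ[v]:
  v^4 − 10v^3 − 25v^2 + 490v − 1176 = (−(1/2)v + 1/2)(−2v^3 + 18v^2 − 104v + 532) + (−86v^2 + 808v − 1442)
  −2v^3 + 18v^2 − 104v + 532 = ((1/43)v + 17/1849)(−86v^2 + 808v − 1442) + (−(144026/1849)v + 1008182/1849)
  −86v^2 + 808v − 1442 = ((79507/72013)v − 190447/72013)(−(144026/1849)v + 1008182/1849) + (0)
Last nonzero remainder: −(144026/1849)v + 1008182/1849. Dividing through by −144026/1849 gives the monic gcd v − 7.
Cancel v − 7 from numerator and denominator to get the reduced form.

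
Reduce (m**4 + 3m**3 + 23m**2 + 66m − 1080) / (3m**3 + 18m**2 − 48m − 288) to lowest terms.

(m**2 + m + 45)/(3m + 12)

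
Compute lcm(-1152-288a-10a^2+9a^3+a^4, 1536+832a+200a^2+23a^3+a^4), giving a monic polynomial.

-9216-3456a-368a^2+62a^3+17a^4+a^5

Apply the Euclidean algorithm:
  a^4+9a^3-10a^2-288a-1152 = (a^4+23a^3+200a^2+832a+1536) + (-14a^3-210a^2-1120a-2688)
  a^4+23a^3+200a^2+832a+1536 = (-(1/14)a-4/7)(-14a^3-210a^2-1120a-2688) + (0)
Last nonzero remainder: -14a^3-210a^2-1120a-2688. Dividing through by -14 gives the monic gcd a^3+15a^2+80a+192.
Then lcm(f, g) = f·g / gcd(f, g); expanding and making the result monic gives the answer.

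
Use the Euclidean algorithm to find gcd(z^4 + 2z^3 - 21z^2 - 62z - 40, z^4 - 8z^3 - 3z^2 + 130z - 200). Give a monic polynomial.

Apply the Euclidean algorithm:
  z^4 + 2z^3 - 21z^2 - 62z - 40 = (z^4 - 8z^3 - 3z^2 + 130z - 200) + (10z^3 - 18z^2 - 192z + 160)
  z^4 - 8z^3 - 3z^2 + 130z - 200 = ((1/10)z - 31/50)(10z^3 - 18z^2 - 192z + 160) + ((126/25)z^2 - (126/25)z - 504/5)
  10z^3 - 18z^2 - 192z + 160 = ((125/63)z - 100/63)((126/25)z^2 - (126/25)z - 504/5) + (0)
Last nonzero remainder: (126/25)z^2 - (126/25)z - 504/5. Dividing through by 126/25 gives the monic gcd z^2 - z - 20.

z^2 - z - 20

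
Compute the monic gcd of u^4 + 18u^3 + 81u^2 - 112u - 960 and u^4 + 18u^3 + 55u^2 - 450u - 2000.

u^2 + 13u + 40

By polynomial division,
  u^4 + 18u^3 + 81u^2 - 112u - 960 = (u^4 + 18u^3 + 55u^2 - 450u - 2000) + (26u^2 + 338u + 1040)
  u^4 + 18u^3 + 55u^2 - 450u - 2000 = ((1/26)u^2 + (5/26)u - 25/13)(26u^2 + 338u + 1040) + (0)
Last nonzero remainder: 26u^2 + 338u + 1040. Dividing through by 26 gives the monic gcd u^2 + 13u + 40.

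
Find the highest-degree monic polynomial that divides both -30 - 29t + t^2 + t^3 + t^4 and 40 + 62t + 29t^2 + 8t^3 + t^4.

10 + 13t + 4t^2 + t^3

Apply the Euclidean algorithm:
  t^4 + t^3 + t^2 - 29t - 30 = (t^4 + 8t^3 + 29t^2 + 62t + 40) + (-7t^3 - 28t^2 - 91t - 70)
  t^4 + 8t^3 + 29t^2 + 62t + 40 = (-(1/7)t - 4/7)(-7t^3 - 28t^2 - 91t - 70) + (0)
Last nonzero remainder: -7t^3 - 28t^2 - 91t - 70. Dividing through by -7 gives the monic gcd t^3 + 4t^2 + 13t + 10.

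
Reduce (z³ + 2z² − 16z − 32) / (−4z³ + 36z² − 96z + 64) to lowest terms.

(−z² − 6z − 8)/(4z² − 20z + 16)

Repeated division with remainder:
  z³ + 2z² − 16z − 32 = (−1/4)(−4z³ + 36z² − 96z + 64) + (11z² − 40z − 16)
  −4z³ + 36z² − 96z + 64 = (−(4/11)z + 236/121)(11z² − 40z − 16) + (−(2880/121)z + 11520/121)
  11z² − 40z − 16 = (−(1331/2880)z − 121/720)(−(2880/121)z + 11520/121) + (0)
Last nonzero remainder: −(2880/121)z + 11520/121. Dividing through by −2880/121 gives the monic gcd z − 4.
Cancel z − 4 from numerator and denominator to get the reduced form.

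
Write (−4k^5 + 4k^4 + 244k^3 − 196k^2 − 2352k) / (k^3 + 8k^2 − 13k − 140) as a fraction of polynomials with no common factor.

Repeated division with remainder:
  −4k^5 + 4k^4 + 244k^3 − 196k^2 − 2352k = (−4k^2 + 36k − 96)(k^3 + 8k^2 − 13k − 140) + (480k^2 + 1440k − 13440)
  k^3 + 8k^2 − 13k − 140 = ((1/480)k + 1/96)(480k^2 + 1440k − 13440) + (0)
Last nonzero remainder: 480k^2 + 1440k − 13440. Dividing through by 480 gives the monic gcd k^2 + 3k − 28.
Cancel k^2 + 3k − 28 from numerator and denominator to get the reduced form.

(−4k^3 + 16k^2 + 84k)/(k + 5)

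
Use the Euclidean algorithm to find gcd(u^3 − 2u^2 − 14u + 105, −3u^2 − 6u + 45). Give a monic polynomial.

u + 5

By polynomial division,
  u^3 − 2u^2 − 14u + 105 = (−(1/3)u + 4/3)(−3u^2 − 6u + 45) + (9u + 45)
  −3u^2 − 6u + 45 = (−(1/3)u + 1)(9u + 45) + (0)
Last nonzero remainder: 9u + 45. Dividing through by 9 gives the monic gcd u + 5.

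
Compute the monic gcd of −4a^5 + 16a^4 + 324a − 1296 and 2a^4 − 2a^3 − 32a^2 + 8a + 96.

a^2 − a − 12

By polynomial division,
  −4a^5 + 16a^4 + 324a − 1296 = (−2a + 6)(2a^4 − 2a^3 − 32a^2 + 8a + 96) + (−52a^3 + 208a^2 + 468a − 1872)
  2a^4 − 2a^3 − 32a^2 + 8a + 96 = (−(1/26)a − 3/26)(−52a^3 + 208a^2 + 468a − 1872) + (10a^2 − 10a − 120)
  −52a^3 + 208a^2 + 468a − 1872 = (−(26/5)a + 78/5)(10a^2 − 10a − 120) + (0)
Last nonzero remainder: 10a^2 − 10a − 120. Dividing through by 10 gives the monic gcd a^2 − a − 12.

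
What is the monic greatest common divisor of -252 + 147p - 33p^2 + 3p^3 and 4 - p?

-4 + p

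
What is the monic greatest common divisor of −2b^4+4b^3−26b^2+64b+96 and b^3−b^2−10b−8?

Apply the Euclidean algorithm:
  −2b^4+4b^3−26b^2+64b+96 = (−2b+2)(b^3−b^2−10b−8) + (−44b^2+68b+112)
  b^3−b^2−10b−8 = (−(1/44)b−3/242)(−44b^2+68b+112) + (−(800/121)b−800/121)
  −44b^2+68b+112 = ((1331/200)b−847/50)(−(800/121)b−800/121) + (0)
Last nonzero remainder: −(800/121)b−800/121. Dividing through by −800/121 gives the monic gcd b+1.

b+1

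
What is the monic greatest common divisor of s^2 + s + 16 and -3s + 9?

Euclidean algorithm in ℚ[s]:
  s^2 + s + 16 = (-(1/3)s - 4/3)(-3s + 9) + (28)
  -3s + 9 = (-(3/28)s + 9/28)(28) + (0)
The last nonzero remainder is the constant 28, so the polynomials are coprime and gcd = 1.

1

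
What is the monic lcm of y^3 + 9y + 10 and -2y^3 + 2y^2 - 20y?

y^4 + 9y^2 + 10y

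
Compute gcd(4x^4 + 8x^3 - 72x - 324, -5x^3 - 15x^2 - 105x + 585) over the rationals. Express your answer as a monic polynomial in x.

x - 3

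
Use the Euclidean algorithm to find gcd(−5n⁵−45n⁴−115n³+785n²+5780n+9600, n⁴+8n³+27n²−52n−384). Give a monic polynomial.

n³+11n²+60n+128

By polynomial division,
  −5n⁵−45n⁴−115n³+785n²+5780n+9600 = (−5n−5)(n⁴+8n³+27n²−52n−384) + (60n³+660n²+3600n+7680)
  n⁴+8n³+27n²−52n−384 = ((1/60)n−1/20)(60n³+660n²+3600n+7680) + (0)
Last nonzero remainder: 60n³+660n²+3600n+7680. Dividing through by 60 gives the monic gcd n³+11n²+60n+128.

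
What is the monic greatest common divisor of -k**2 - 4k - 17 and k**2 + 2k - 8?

1

Repeated division with remainder:
  -k**2 - 4k - 17 = (-1)(k**2 + 2k - 8) + (-2k - 25)
  k**2 + 2k - 8 = (-(1/2)k + 21/4)(-2k - 25) + (493/4)
  -2k - 25 = (-(8/493)k - 100/493)(493/4) + (0)
The last nonzero remainder is the constant 493/4, so the polynomials are coprime and gcd = 1.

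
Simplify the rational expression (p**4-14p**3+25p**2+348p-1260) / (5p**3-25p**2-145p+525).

(p**2-12p+36)/(5p-15)

Apply the Euclidean algorithm:
  p**4-14p**3+25p**2+348p-1260 = ((1/5)p-9/5)(5p**3-25p**2-145p+525) + (9p**2-18p-315)
  5p**3-25p**2-145p+525 = ((5/9)p-5/3)(9p**2-18p-315) + (0)
Last nonzero remainder: 9p**2-18p-315. Dividing through by 9 gives the monic gcd p**2-2p-35.
Cancel p**2-2p-35 from numerator and denominator to get the reduced form.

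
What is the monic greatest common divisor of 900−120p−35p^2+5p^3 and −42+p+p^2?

Apply the Euclidean algorithm:
  5p^3−35p^2−120p+900 = (5p−40)(p^2+p−42) + (130p−780)
  p^2+p−42 = ((1/130)p+7/130)(130p−780) + (0)
Last nonzero remainder: 130p−780. Dividing through by 130 gives the monic gcd p−6.

−6+p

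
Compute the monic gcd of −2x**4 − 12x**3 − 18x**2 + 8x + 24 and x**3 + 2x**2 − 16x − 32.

Euclidean algorithm in ℚ[x]:
  −2x**4 − 12x**3 − 18x**2 + 8x + 24 = (−2x − 8)(x**3 + 2x**2 − 16x − 32) + (−34x**2 − 184x − 232)
  x**3 + 2x**2 − 16x − 32 = (−(1/34)x + 29/289)(−34x**2 − 184x − 232) + (−(1260/289)x − 2520/289)
  −34x**2 − 184x − 232 = ((4913/630)x + 8381/315)(−(1260/289)x − 2520/289) + (0)
Last nonzero remainder: −(1260/289)x − 2520/289. Dividing through by −1260/289 gives the monic gcd x + 2.

x + 2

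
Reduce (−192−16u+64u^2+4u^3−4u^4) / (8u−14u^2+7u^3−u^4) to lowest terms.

(24+20u+4u^2)/(−u+u^2)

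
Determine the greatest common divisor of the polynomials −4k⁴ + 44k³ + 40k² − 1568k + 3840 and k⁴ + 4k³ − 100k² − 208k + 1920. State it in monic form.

k³ − 6k² − 40k + 192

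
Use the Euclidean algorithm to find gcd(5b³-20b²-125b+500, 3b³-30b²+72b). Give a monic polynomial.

b-4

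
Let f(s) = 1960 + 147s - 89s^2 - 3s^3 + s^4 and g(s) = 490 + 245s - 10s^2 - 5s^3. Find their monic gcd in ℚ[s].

-49 + s^2

Euclidean algorithm in ℚ[s]:
  s^4 - 3s^3 - 89s^2 + 147s + 1960 = (-(1/5)s + 1)(-5s^3 - 10s^2 + 245s + 490) + (-30s^2 + 1470)
  -5s^3 - 10s^2 + 245s + 490 = ((1/6)s + 1/3)(-30s^2 + 1470) + (0)
Last nonzero remainder: -30s^2 + 1470. Dividing through by -30 gives the monic gcd s^2 - 49.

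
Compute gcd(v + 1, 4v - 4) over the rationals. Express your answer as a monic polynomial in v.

By polynomial division,
  v + 1 = (1/4)(4v - 4) + (2)
  4v - 4 = (2v - 2)(2) + (0)
The last nonzero remainder is the constant 2, so the polynomials are coprime and gcd = 1.

1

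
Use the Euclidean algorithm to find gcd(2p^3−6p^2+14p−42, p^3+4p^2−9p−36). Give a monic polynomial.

p−3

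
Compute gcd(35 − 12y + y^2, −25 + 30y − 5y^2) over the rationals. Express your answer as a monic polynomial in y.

−5 + y

By polynomial division,
  y^2 − 12y + 35 = (−1/5)(−5y^2 + 30y − 25) + (−6y + 30)
  −5y^2 + 30y − 25 = ((5/6)y − 5/6)(−6y + 30) + (0)
Last nonzero remainder: −6y + 30. Dividing through by −6 gives the monic gcd y − 5.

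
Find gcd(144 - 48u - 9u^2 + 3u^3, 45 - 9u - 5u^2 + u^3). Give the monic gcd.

-3 + u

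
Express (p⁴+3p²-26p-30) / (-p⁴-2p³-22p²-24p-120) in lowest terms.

Apply the Euclidean algorithm:
  p⁴+3p²-26p-30 = (-1)(-p⁴-2p³-22p²-24p-120) + (-2p³-19p²-50p-150)
  -p⁴-2p³-22p²-24p-120 = ((1/2)p-15/4)(-2p³-19p²-50p-150) + (-(273/4)p²-(273/2)p-1365/2)
  -2p³-19p²-50p-150 = ((8/273)p+20/91)(-(273/4)p²-(273/2)p-1365/2) + (0)
Last nonzero remainder: -(273/4)p²-(273/2)p-1365/2. Dividing through by -273/4 gives the monic gcd p²+2p+10.
Cancel p²+2p+10 from numerator and denominator to get the reduced form.

(-p²+2p+3)/(p²+12)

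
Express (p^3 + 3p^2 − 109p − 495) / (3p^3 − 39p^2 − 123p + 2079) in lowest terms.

(p^2 + 14p + 45)/(3p^2 − 6p − 189)

By polynomial division,
  p^3 + 3p^2 − 109p − 495 = (1/3)(3p^3 − 39p^2 − 123p + 2079) + (16p^2 − 68p − 1188)
  3p^3 − 39p^2 − 123p + 2079 = ((3/16)p − 105/64)(16p^2 − 68p − 1188) + (−(189/16)p + 2079/16)
  16p^2 − 68p − 1188 = (−(256/189)p − 64/7)(−(189/16)p + 2079/16) + (0)
Last nonzero remainder: −(189/16)p + 2079/16. Dividing through by −189/16 gives the monic gcd p − 11.
Cancel p − 11 from numerator and denominator to get the reduced form.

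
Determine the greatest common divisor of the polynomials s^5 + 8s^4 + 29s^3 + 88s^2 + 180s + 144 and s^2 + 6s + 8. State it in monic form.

By polynomial division,
  s^5 + 8s^4 + 29s^3 + 88s^2 + 180s + 144 = (s^3 + 2s^2 + 9s + 18)(s^2 + 6s + 8) + (0)
The last nonzero remainder s^2 + 6s + 8 is already monic.

s^2 + 6s + 8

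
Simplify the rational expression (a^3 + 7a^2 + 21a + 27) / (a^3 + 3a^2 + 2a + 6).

(a^2 + 4a + 9)/(a^2 + 2)

Repeated division with remainder:
  a^3 + 7a^2 + 21a + 27 = (a^3 + 3a^2 + 2a + 6) + (4a^2 + 19a + 21)
  a^3 + 3a^2 + 2a + 6 = ((1/4)a - 7/16)(4a^2 + 19a + 21) + ((81/16)a + 243/16)
  4a^2 + 19a + 21 = ((64/81)a + 112/81)((81/16)a + 243/16) + (0)
Last nonzero remainder: (81/16)a + 243/16. Dividing through by 81/16 gives the monic gcd a + 3.
Cancel a + 3 from numerator and denominator to get the reduced form.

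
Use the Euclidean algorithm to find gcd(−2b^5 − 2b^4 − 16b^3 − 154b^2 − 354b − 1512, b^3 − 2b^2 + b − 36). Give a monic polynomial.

Repeated division with remainder:
  −2b^5 − 2b^4 − 16b^3 − 154b^2 − 354b − 1512 = (−2b^2 − 6b − 26)(b^3 − 2b^2 + b − 36) + (−272b^2 − 544b − 2448)
  b^3 − 2b^2 + b − 36 = (−(1/272)b + 1/68)(−272b^2 − 544b − 2448) + (0)
Last nonzero remainder: −272b^2 − 544b − 2448. Dividing through by −272 gives the monic gcd b^2 + 2b + 9.

b^2 + 2b + 9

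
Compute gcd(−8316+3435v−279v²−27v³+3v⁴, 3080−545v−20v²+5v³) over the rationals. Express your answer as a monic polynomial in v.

−77+4v+v²

Euclidean algorithm in ℚ[v]:
  3v⁴−27v³−279v²+3435v−8316 = ((3/5)v−3)(5v³−20v²−545v+3080) + (−12v²−48v+924)
  5v³−20v²−545v+3080 = (−(5/12)v+10/3)(−12v²−48v+924) + (0)
Last nonzero remainder: −12v²−48v+924. Dividing through by −12 gives the monic gcd v²+4v−77.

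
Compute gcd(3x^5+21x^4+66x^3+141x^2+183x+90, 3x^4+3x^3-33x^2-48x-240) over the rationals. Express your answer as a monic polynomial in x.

x^2+x+5

Repeated division with remainder:
  3x^5+21x^4+66x^3+141x^2+183x+90 = (x+6)(3x^4+3x^3-33x^2-48x-240) + (81x^3+387x^2+711x+1530)
  3x^4+3x^3-33x^2-48x-240 = ((1/27)x-34/243)(81x^3+387x^2+711x+1530) + (-(140/27)x^2-(140/27)x-700/27)
  81x^3+387x^2+711x+1530 = (-(2187/140)x-4131/70)(-(140/27)x^2-(140/27)x-700/27) + (0)
Last nonzero remainder: -(140/27)x^2-(140/27)x-700/27. Dividing through by -140/27 gives the monic gcd x^2+x+5.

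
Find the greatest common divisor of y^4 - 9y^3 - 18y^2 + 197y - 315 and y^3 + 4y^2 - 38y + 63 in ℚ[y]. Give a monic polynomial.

y^2 - 5y + 7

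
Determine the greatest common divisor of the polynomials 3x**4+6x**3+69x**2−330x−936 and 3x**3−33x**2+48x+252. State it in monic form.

Apply the Euclidean algorithm:
  3x**4+6x**3+69x**2−330x−936 = (x+13)(3x**3−33x**2+48x+252) + (450x**2−1206x−4212)
  3x**3−33x**2+48x+252 = ((1/150)x−104/1875)(450x**2−1206x−4212) + ((5742/625)x+11484/625)
  450x**2−1206x−4212 = ((15625/319)x−73125/319)((5742/625)x+11484/625) + (0)
Last nonzero remainder: (5742/625)x+11484/625. Dividing through by 5742/625 gives the monic gcd x+2.

x+2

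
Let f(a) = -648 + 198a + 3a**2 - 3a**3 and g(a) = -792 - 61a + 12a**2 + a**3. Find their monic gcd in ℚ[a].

9 + a

Euclidean algorithm in ℚ[a]:
  -3a**3 + 3a**2 + 198a - 648 = (-3)(a**3 + 12a**2 - 61a - 792) + (39a**2 + 15a - 3024)
  a**3 + 12a**2 - 61a - 792 = ((1/39)a + 151/507)(39a**2 + 15a - 3024) + ((2040/169)a + 18360/169)
  39a**2 + 15a - 3024 = ((2197/680)a - 2366/85)((2040/169)a + 18360/169) + (0)
Last nonzero remainder: (2040/169)a + 18360/169. Dividing through by 2040/169 gives the monic gcd a + 9.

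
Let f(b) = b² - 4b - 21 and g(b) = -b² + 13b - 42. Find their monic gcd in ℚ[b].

Repeated division with remainder:
  b² - 4b - 21 = (-1)(-b² + 13b - 42) + (9b - 63)
  -b² + 13b - 42 = (-(1/9)b + 2/3)(9b - 63) + (0)
Last nonzero remainder: 9b - 63. Dividing through by 9 gives the monic gcd b - 7.

b - 7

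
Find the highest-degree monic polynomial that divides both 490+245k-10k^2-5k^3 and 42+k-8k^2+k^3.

Euclidean algorithm in ℚ[k]:
  -5k^3-10k^2+245k+490 = (-5)(k^3-8k^2+k+42) + (-50k^2+250k+700)
  k^3-8k^2+k+42 = (-(1/50)k+3/50)(-50k^2+250k+700) + (0)
Last nonzero remainder: -50k^2+250k+700. Dividing through by -50 gives the monic gcd k^2-5k-14.

-14-5k+k^2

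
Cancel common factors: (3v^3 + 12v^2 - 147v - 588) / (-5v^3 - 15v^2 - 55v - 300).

Euclidean algorithm in ℚ[v]:
  3v^3 + 12v^2 - 147v - 588 = (-3/5)(-5v^3 - 15v^2 - 55v - 300) + (3v^2 - 180v - 768)
  -5v^3 - 15v^2 - 55v - 300 = (-(5/3)v - 105)(3v^2 - 180v - 768) + (-20235v - 80940)
  3v^2 - 180v - 768 = (-(1/6745)v + 64/6745)(-20235v - 80940) + (0)
Last nonzero remainder: -20235v - 80940. Dividing through by -20235 gives the monic gcd v + 4.
Cancel v + 4 from numerator and denominator to get the reduced form.

(-3v^2 + 147)/(5v^2 - 5v + 75)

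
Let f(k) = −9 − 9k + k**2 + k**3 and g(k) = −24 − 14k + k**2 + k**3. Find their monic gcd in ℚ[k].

3 + k

Apply the Euclidean algorithm:
  k**3 + k**2 − 9k − 9 = (k**3 + k**2 − 14k − 24) + (5k + 15)
  k**3 + k**2 − 14k − 24 = ((1/5)k**2 − (2/5)k − 8/5)(5k + 15) + (0)
Last nonzero remainder: 5k + 15. Dividing through by 5 gives the monic gcd k + 3.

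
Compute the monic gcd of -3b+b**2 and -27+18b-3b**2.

Euclidean algorithm in ℚ[b]:
  b**2-3b = (-1/3)(-3b**2+18b-27) + (3b-9)
  -3b**2+18b-27 = (-b+3)(3b-9) + (0)
Last nonzero remainder: 3b-9. Dividing through by 3 gives the monic gcd b-3.

-3+b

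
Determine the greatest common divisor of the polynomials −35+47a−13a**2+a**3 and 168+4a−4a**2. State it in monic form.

Apply the Euclidean algorithm:
  a**3−13a**2+47a−35 = (−(1/4)a+3)(−4a**2+4a+168) + (77a−539)
  −4a**2+4a+168 = (−(4/77)a−24/77)(77a−539) + (0)
Last nonzero remainder: 77a−539. Dividing through by 77 gives the monic gcd a−7.

−7+a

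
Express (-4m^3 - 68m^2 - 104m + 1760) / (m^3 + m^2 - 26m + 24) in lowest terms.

(-4m^2 - 84m - 440)/(m^2 + 5m - 6)

Euclidean algorithm in ℚ[m]:
  -4m^3 - 68m^2 - 104m + 1760 = (-4)(m^3 + m^2 - 26m + 24) + (-64m^2 - 208m + 1856)
  m^3 + m^2 - 26m + 24 = (-(1/64)m + 9/256)(-64m^2 - 208m + 1856) + ((165/16)m - 165/4)
  -64m^2 - 208m + 1856 = (-(1024/165)m - 7424/165)((165/16)m - 165/4) + (0)
Last nonzero remainder: (165/16)m - 165/4. Dividing through by 165/16 gives the monic gcd m - 4.
Cancel m - 4 from numerator and denominator to get the reduced form.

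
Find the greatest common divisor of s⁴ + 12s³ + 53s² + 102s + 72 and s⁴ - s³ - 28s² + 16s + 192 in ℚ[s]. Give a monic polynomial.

s² + 7s + 12

By polynomial division,
  s⁴ + 12s³ + 53s² + 102s + 72 = (s⁴ - s³ - 28s² + 16s + 192) + (13s³ + 81s² + 86s - 120)
  s⁴ - s³ - 28s² + 16s + 192 = ((1/13)s - 94/169)(13s³ + 81s² + 86s - 120) + ((1764/169)s² + (12348/169)s + 21168/169)
  13s³ + 81s² + 86s - 120 = ((2197/1764)s - 845/882)((1764/169)s² + (12348/169)s + 21168/169) + (0)
Last nonzero remainder: (1764/169)s² + (12348/169)s + 21168/169. Dividing through by 1764/169 gives the monic gcd s² + 7s + 12.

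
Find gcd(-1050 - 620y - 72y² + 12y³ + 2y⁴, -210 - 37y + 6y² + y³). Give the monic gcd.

5 + y

Euclidean algorithm in ℚ[y]:
  2y⁴ + 12y³ - 72y² - 620y - 1050 = (2y)(y³ + 6y² - 37y - 210) + (2y² - 200y - 1050)
  y³ + 6y² - 37y - 210 = ((1/2)y + 53)(2y² - 200y - 1050) + (11088y + 55440)
  2y² - 200y - 1050 = ((1/5544)y - 5/264)(11088y + 55440) + (0)
Last nonzero remainder: 11088y + 55440. Dividing through by 11088 gives the monic gcd y + 5.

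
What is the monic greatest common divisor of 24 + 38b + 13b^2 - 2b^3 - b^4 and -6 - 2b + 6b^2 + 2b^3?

3 + 4b + b^2

By polynomial division,
  -b^4 - 2b^3 + 13b^2 + 38b + 24 = (-(1/2)b + 1/2)(2b^3 + 6b^2 - 2b - 6) + (9b^2 + 36b + 27)
  2b^3 + 6b^2 - 2b - 6 = ((2/9)b - 2/9)(9b^2 + 36b + 27) + (0)
Last nonzero remainder: 9b^2 + 36b + 27. Dividing through by 9 gives the monic gcd b^2 + 4b + 3.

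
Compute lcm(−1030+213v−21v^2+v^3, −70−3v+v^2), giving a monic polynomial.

−7210+461v+66v^2−14v^3+v^4

Euclidean algorithm in ℚ[v]:
  v^3−21v^2+213v−1030 = (v−18)(v^2−3v−70) + (229v−2290)
  v^2−3v−70 = ((1/229)v+7/229)(229v−2290) + (0)
Last nonzero remainder: 229v−2290. Dividing through by 229 gives the monic gcd v−10.
Then lcm(f, g) = f·g / gcd(f, g); expanding and making the result monic gives the answer.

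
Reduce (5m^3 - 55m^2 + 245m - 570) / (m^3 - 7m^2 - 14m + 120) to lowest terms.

(5m^2 - 25m + 95)/(m^2 - m - 20)

Euclidean algorithm in ℚ[m]:
  5m^3 - 55m^2 + 245m - 570 = (5)(m^3 - 7m^2 - 14m + 120) + (-20m^2 + 315m - 1170)
  m^3 - 7m^2 - 14m + 120 = (-(1/20)m - 7/16)(-20m^2 + 315m - 1170) + ((1045/16)m - 3135/8)
  -20m^2 + 315m - 1170 = (-(64/209)m + 624/209)((1045/16)m - 3135/8) + (0)
Last nonzero remainder: (1045/16)m - 3135/8. Dividing through by 1045/16 gives the monic gcd m - 6.
Cancel m - 6 from numerator and denominator to get the reduced form.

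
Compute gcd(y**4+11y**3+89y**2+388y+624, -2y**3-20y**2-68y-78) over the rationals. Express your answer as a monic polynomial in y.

y**2+7y+13

Repeated division with remainder:
  y**4+11y**3+89y**2+388y+624 = (-(1/2)y-1/2)(-2y**3-20y**2-68y-78) + (45y**2+315y+585)
  -2y**3-20y**2-68y-78 = (-(2/45)y-2/15)(45y**2+315y+585) + (0)
Last nonzero remainder: 45y**2+315y+585. Dividing through by 45 gives the monic gcd y**2+7y+13.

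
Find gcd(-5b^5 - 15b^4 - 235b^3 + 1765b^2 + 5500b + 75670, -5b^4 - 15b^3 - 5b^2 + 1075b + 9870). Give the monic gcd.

Apply the Euclidean algorithm:
  -5b^5 - 15b^4 - 235b^3 + 1765b^2 + 5500b + 75670 = (b)(-5b^4 - 15b^3 - 5b^2 + 1075b + 9870) + (-230b^3 + 690b^2 - 4370b + 75670)
  -5b^4 - 15b^3 - 5b^2 + 1075b + 9870 = ((1/46)b + 3/23)(-230b^3 + 690b^2 - 4370b + 75670) + (0)
Last nonzero remainder: -230b^3 + 690b^2 - 4370b + 75670. Dividing through by -230 gives the monic gcd b^3 - 3b^2 + 19b - 329.

b^3 - 3b^2 + 19b - 329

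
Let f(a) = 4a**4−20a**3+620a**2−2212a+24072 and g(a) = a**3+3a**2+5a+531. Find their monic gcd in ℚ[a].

a**2−6a+59

By polynomial division,
  4a**4−20a**3+620a**2−2212a+24072 = (4a−32)(a**3+3a**2+5a+531) + (696a**2−4176a+41064)
  a**3+3a**2+5a+531 = ((1/696)a+3/232)(696a**2−4176a+41064) + (0)
Last nonzero remainder: 696a**2−4176a+41064. Dividing through by 696 gives the monic gcd a**2−6a+59.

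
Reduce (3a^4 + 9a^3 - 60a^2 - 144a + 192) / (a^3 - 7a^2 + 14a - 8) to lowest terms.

(3a^2 + 24a + 48)/(a - 2)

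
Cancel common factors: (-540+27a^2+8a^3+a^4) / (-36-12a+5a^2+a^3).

(30+5a+a^2)/(2+a)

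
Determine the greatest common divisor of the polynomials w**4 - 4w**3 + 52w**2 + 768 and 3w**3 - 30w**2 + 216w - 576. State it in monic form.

w**2 - 6w + 48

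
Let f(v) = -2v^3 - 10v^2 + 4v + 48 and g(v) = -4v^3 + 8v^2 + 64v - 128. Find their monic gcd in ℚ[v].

v^2 + 2v - 8

By polynomial division,
  -2v^3 - 10v^2 + 4v + 48 = (1/2)(-4v^3 + 8v^2 + 64v - 128) + (-14v^2 - 28v + 112)
  -4v^3 + 8v^2 + 64v - 128 = ((2/7)v - 8/7)(-14v^2 - 28v + 112) + (0)
Last nonzero remainder: -14v^2 - 28v + 112. Dividing through by -14 gives the monic gcd v^2 + 2v - 8.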